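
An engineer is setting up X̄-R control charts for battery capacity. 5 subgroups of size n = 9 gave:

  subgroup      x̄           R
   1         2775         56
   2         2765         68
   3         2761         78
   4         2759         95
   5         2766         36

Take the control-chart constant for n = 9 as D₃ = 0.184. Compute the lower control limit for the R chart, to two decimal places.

R̄ = (56 + 68 + 78 + 95 + 36) / 5 = 333.0000 / 5 = 66.6000
LCL_R = D₃·R̄ = 0.184 × 66.6000 = 12.2544

12.25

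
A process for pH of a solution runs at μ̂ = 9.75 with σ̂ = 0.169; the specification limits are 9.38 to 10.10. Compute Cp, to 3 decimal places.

0.710

Cp = (USL − LSL) / (6σ̂) = (10.10 − 9.38) / (6 × 0.169) = 0.7200 / 1.0140 = 0.7101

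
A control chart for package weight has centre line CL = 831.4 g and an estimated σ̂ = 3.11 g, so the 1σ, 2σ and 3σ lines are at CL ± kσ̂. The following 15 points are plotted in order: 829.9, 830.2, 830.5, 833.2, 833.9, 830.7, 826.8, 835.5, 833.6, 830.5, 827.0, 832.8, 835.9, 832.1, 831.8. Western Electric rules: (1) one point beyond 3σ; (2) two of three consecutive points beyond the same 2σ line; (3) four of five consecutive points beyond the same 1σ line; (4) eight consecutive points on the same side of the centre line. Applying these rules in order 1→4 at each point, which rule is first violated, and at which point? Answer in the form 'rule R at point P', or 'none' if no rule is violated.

Zone of each point (C = within 1σ̂, B = 1σ̂–2σ̂, A = 2σ̂–3σ̂, * = beyond 3σ̂; sign = side of CL): 1:-C, 2:-C, 3:-C, 4:+C, 5:+C, 6:-C, 7:-B, 8:+B, 9:+C, 10:-C, 11:-B, 12:+C, 13:+B, 14:+C, 15:+C
No rule fires across all 15 points.

none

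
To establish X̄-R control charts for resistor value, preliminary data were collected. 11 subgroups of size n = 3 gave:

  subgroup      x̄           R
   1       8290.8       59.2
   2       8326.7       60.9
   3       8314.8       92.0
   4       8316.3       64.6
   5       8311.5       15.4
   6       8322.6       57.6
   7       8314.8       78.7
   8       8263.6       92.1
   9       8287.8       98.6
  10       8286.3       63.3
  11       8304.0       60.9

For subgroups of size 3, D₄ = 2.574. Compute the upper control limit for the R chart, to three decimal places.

R̄ = (59.2 + 60.9 + 92.0 + 64.6 + 15.4 + 57.6 + 78.7 + 92.1 + 98.6 + 63.3 + 60.9) / 11 = 743.3000 / 11 = 67.5727
UCL_R = D₄·R̄ = 2.574 × 67.5727 = 173.9322

173.932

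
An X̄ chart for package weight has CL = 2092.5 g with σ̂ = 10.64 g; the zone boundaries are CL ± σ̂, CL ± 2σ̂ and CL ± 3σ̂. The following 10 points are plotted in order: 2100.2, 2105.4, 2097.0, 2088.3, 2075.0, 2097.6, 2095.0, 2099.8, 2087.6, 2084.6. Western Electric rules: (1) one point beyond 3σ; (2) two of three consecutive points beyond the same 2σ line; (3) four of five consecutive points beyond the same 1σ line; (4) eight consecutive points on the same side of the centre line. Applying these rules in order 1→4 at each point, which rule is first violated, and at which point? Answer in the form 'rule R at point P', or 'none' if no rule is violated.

Zone of each point (C = within 1σ̂, B = 1σ̂–2σ̂, A = 2σ̂–3σ̂, * = beyond 3σ̂; sign = side of CL): 1:+C, 2:+B, 3:+C, 4:-C, 5:-B, 6:+C, 7:+C, 8:+C, 9:-C, 10:-C
No rule fires across all 10 points.

none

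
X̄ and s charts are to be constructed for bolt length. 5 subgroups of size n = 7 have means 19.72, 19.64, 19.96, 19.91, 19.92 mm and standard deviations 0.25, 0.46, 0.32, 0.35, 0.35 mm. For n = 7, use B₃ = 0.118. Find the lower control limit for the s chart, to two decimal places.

s̄ = (0.25 + 0.46 + 0.32 + 0.35 + 0.35) / 5 = 0.3460
LCL_s = B₃·s̄ = 0.118 × 0.3460 = 0.0408

0.04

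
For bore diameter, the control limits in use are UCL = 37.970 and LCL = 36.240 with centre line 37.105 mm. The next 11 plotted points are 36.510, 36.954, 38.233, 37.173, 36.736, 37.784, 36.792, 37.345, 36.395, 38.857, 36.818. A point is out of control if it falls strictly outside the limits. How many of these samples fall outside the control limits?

Compare each point to [36.240, 37.970]: sample 3 = 38.233 > UCL; sample 10 = 38.857 > UCL.

2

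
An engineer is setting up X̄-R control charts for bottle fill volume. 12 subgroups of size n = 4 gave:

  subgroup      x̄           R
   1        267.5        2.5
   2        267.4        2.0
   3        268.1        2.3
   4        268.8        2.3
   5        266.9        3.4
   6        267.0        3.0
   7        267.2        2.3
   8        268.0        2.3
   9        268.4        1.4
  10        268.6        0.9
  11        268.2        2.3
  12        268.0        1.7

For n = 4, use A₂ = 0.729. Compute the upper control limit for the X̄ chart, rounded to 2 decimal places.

X̄̄ = (267.5 + 267.4 + 268.1 + 268.8 + 266.9 + 267.0 + 267.2 + 268.0 + 268.4 + 268.6 + 268.2 + 268.0) / 12 = 3214.1000 / 12 = 267.8417
R̄ = (2.5 + 2.0 + 2.3 + 2.3 + 3.4 + 3.0 + 2.3 + 2.3 + 1.4 + 0.9 + 2.3 + 1.7) / 12 = 26.4000 / 12 = 2.2000
UCL = X̄̄ + A₂·R̄ = 267.8417 + 0.729 × 2.2000 = 269.4455

269.45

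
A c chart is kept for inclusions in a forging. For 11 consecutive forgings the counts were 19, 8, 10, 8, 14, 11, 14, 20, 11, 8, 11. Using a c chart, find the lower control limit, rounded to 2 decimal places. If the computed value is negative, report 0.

1.71

c̄ = (19 + 8 + 10 + 8 + 14 + 11 + 14 + 20 + 11 + 8 + 11) / 11 = 134 / 11 = 12.1818
LCL = c̄ − 3√c̄ = 12.1818 − 3 × 3.4902 = 1.7111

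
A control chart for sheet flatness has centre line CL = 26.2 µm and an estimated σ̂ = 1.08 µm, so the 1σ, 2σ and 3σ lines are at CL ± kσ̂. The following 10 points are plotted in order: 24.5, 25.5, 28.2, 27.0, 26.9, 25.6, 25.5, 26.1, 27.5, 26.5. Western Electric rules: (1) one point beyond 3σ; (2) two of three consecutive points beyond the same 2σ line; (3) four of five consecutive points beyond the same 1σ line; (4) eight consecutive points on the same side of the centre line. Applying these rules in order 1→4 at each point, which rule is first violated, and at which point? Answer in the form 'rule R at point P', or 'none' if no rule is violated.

none

Zone of each point (C = within 1σ̂, B = 1σ̂–2σ̂, A = 2σ̂–3σ̂, * = beyond 3σ̂; sign = side of CL): 1:-B, 2:-C, 3:+B, 4:+C, 5:+C, 6:-C, 7:-C, 8:-C, 9:+B, 10:+C
No rule fires across all 10 points.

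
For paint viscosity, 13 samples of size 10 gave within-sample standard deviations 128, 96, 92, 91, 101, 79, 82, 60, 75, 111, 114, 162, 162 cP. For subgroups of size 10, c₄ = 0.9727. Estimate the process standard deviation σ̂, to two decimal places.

107.00

s̄ = (128 + 96 + 92 + 91 + 101 + 79 + 82 + 60 + 75 + 111 + 114 + 162 + 162) / 13 = 104.0769
σ̂ = s̄ / c₄ = 104.0769 / 0.9727 = 106.9980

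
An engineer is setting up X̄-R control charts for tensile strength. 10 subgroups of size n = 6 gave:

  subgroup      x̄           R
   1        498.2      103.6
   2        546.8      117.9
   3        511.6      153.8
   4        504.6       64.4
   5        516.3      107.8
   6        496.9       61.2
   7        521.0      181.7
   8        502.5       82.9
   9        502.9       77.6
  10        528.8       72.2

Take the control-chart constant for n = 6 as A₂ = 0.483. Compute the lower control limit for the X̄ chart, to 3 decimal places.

X̄̄ = (498.2 + 546.8 + 511.6 + 504.6 + 516.3 + 496.9 + 521.0 + 502.5 + 502.9 + 528.8) / 10 = 5129.6000 / 10 = 512.9600
R̄ = (103.6 + 117.9 + 153.8 + 64.4 + 107.8 + 61.2 + 181.7 + 82.9 + 77.6 + 72.2) / 10 = 1023.1000 / 10 = 102.3100
LCL = X̄̄ − A₂·R̄ = 512.9600 − 0.483 × 102.3100 = 463.5443

463.544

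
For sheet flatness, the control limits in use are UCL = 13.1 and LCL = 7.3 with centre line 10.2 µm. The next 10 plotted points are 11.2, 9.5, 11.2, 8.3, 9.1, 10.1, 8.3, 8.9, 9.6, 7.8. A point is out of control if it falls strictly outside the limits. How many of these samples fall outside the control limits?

0

All 10 points lie within [7.3, 13.1].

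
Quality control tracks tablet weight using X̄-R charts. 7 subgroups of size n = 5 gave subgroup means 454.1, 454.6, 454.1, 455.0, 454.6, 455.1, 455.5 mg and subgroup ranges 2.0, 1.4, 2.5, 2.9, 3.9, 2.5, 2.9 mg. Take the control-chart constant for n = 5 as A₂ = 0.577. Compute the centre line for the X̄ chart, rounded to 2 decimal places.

X̄̄ = (454.1 + 454.6 + 454.1 + 455.0 + 454.6 + 455.1 + 455.5) / 7 = 3183.0000 / 7 = 454.7143
CL = X̄̄ = 454.7143

454.71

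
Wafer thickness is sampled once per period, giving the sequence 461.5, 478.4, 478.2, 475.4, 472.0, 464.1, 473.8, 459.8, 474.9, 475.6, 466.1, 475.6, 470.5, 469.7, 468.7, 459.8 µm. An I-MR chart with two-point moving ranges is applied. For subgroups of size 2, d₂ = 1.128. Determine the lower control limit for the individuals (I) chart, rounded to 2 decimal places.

X̄ = (461.5 + 478.4 + 478.2 + 475.4 + 472.0 + 464.1 + 473.8 + 459.8 + 474.9 + 475.6 + 466.1 + 475.6 + 470.5 + 469.7 + 468.7 + 459.8) / 16 = 470.2563
Moving ranges: 16.9, 0.2, 2.8, 3.4, 7.9, 9.7, 14.0, 15.1, 0.7, 9.5, 9.5, 5.1, 0.8, 1.0, 8.9; M̄R̄ = 105.5000 / 15 = 7.0333
LCL = X̄ − 3·M̄R̄/d₂ = 470.2563 − 3 × 7.0333 / 1.128 = 451.5506

451.55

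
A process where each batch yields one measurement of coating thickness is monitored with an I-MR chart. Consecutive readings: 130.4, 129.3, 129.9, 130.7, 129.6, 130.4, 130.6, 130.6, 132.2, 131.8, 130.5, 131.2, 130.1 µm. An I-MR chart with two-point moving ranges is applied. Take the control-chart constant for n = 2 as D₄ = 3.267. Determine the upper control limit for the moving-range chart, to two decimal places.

2.64

Moving ranges: 1.1, 0.6, 0.8, 1.1, 0.8, 0.2, 0.0, 1.6, 0.4, 1.3, 0.7, 1.1; M̄R̄ = 9.7000 / 12 = 0.8083
UCL_MR = D₄·M̄R̄ = 3.267 × 0.8083 = 2.6408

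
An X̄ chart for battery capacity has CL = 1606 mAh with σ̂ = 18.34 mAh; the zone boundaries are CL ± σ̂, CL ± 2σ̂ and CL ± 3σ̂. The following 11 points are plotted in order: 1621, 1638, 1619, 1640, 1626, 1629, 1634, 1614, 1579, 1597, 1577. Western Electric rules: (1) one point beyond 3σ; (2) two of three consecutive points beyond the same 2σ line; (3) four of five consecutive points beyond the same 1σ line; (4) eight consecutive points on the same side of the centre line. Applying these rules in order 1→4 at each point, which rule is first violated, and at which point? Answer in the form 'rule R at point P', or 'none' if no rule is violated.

Zone of each point (C = within 1σ̂, B = 1σ̂–2σ̂, A = 2σ̂–3σ̂, * = beyond 3σ̂; sign = side of CL): 1:+C, 2:+B, 3:+C, 4:+B, 5:+B, 6:+B, 7:+B, 8:+C, 9:-B, 10:-C, 11:-B
Rule 3 (four of five consecutive points beyond the same 1σ limit) is satisfied at point 6.

rule 3 at point 6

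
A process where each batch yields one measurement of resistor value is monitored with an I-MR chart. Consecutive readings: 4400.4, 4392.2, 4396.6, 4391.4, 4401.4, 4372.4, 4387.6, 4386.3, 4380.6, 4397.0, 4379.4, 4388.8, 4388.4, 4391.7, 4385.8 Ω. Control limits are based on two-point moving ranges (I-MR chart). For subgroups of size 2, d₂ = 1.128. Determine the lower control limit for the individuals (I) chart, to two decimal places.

4364.26

X̄ = (4400.4 + 4392.2 + 4396.6 + 4391.4 + 4401.4 + 4372.4 + 4387.6 + 4386.3 + 4380.6 + 4397.0 + 4379.4 + 4388.8 + 4388.4 + 4391.7 + 4385.8) / 15 = 4389.3333
Moving ranges: 8.2, 4.4, 5.2, 10.0, 29.0, 15.2, 1.3, 5.7, 16.4, 17.6, 9.4, 0.4, 3.3, 5.9; M̄R̄ = 132.0000 / 14 = 9.4286
LCL = X̄ − 3·M̄R̄/d₂ = 4389.3333 − 3 × 9.4286 / 1.128 = 4364.2573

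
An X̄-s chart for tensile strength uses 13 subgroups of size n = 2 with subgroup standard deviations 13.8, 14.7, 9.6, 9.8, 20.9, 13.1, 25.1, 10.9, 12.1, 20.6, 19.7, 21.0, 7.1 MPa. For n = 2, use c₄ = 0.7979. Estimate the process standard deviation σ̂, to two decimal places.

s̄ = (13.8 + 14.7 + 9.6 + 9.8 + 20.9 + 13.1 + 25.1 + 10.9 + 12.1 + 20.6 + 19.7 + 21.0 + 7.1) / 13 = 15.2615
σ̂ = s̄ / c₄ = 15.2615 / 0.7979 = 19.1271

19.13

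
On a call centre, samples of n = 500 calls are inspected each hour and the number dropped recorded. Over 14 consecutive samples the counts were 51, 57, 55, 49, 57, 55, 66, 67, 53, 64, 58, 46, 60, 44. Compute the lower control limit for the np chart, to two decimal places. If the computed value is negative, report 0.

p̄ = Σdᵢ / (k·n) = 782 / (14 × 500) = 0.11171
LCL = np̄ − 3·√(np̄(1−p̄)) = 55.8571 − 3 × 7.0439 = 34.7253

34.73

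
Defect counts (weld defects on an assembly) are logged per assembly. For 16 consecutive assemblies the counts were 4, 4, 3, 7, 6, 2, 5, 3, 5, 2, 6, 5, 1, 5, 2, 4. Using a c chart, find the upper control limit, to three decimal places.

c̄ = (4 + 4 + 3 + 7 + 6 + 2 + 5 + 3 + 5 + 2 + 6 + 5 + 1 + 5 + 2 + 4) / 16 = 64 / 16 = 4.0000
UCL = c̄ + 3√c̄ = 4.0000 + 3 × √4.0000 = 4.0000 + 3 × 2.0000 = 10.0000

10.000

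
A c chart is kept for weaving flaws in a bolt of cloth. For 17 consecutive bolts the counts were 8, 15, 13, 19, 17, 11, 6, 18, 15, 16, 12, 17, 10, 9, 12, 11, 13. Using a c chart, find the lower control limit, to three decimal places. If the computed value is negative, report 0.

2.218

c̄ = (8 + 15 + 13 + 19 + 17 + 11 + 6 + 18 + 15 + 16 + 12 + 17 + 10 + 9 + 12 + 11 + 13) / 17 = 222 / 17 = 13.0588
LCL = c̄ − 3√c̄ = 13.0588 − 3 × 3.6137 = 2.2177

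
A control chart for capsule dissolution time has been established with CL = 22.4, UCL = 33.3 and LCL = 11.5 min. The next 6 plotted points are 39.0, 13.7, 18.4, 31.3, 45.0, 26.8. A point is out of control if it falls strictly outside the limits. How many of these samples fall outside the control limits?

2

Compare each point to [11.5, 33.3]: sample 1 = 39.0 > UCL; sample 5 = 45.0 > UCL.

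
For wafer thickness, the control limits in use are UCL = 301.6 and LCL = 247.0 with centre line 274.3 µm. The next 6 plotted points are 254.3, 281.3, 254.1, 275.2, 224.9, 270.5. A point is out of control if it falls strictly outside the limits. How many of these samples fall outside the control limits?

1

Compare each point to [247.0, 301.6]: sample 5 = 224.9 < LCL.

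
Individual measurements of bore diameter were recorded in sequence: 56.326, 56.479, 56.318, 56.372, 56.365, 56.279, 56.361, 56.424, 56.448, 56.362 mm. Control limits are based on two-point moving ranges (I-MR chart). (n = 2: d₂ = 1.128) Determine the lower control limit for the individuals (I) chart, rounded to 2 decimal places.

56.16

X̄ = (56.326 + 56.479 + 56.318 + 56.372 + 56.365 + 56.279 + 56.361 + 56.424 + 56.448 + 56.362) / 10 = 56.3734
Moving ranges: 0.153, 0.161, 0.054, 0.007, 0.086, 0.082, 0.063, 0.024, 0.086; M̄R̄ = 0.7160 / 9 = 0.0796
LCL = X̄ − 3·M̄R̄/d₂ = 56.3734 − 3 × 0.0796 / 1.128 = 56.1618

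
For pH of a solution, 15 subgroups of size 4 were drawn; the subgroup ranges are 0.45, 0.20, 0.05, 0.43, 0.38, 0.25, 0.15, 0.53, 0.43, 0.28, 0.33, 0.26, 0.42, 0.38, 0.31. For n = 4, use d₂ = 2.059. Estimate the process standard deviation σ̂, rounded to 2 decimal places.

0.16

R̄ = (0.45 + 0.20 + 0.05 + 0.43 + 0.38 + 0.25 + 0.15 + 0.53 + 0.43 + 0.28 + 0.33 + 0.26 + 0.42 + 0.38 + 0.31) / 15 = 0.3233
σ̂ = R̄ / d₂ = 0.3233 / 2.059 = 0.1570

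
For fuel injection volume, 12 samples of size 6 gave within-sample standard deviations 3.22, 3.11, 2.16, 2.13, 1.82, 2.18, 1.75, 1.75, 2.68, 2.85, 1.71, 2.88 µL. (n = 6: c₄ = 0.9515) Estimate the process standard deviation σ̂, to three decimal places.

2.473

s̄ = (3.22 + 3.11 + 2.16 + 2.13 + 1.82 + 2.18 + 1.75 + 1.75 + 2.68 + 2.85 + 1.71 + 2.88) / 12 = 2.3533
σ̂ = s̄ / c₄ = 2.3533 / 0.9515 = 2.4733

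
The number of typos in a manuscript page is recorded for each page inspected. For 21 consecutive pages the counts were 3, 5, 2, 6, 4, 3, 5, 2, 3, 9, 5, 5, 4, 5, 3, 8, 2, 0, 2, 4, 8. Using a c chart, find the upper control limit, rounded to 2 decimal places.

10.33

c̄ = (3 + 5 + 2 + 6 + 4 + 3 + 5 + 2 + 3 + 9 + 5 + 5 + 4 + 5 + 3 + 8 + 2 + 0 + 2 + 4 + 8) / 21 = 88 / 21 = 4.1905
UCL = c̄ + 3√c̄ = 4.1905 + 3 × √4.1905 = 4.1905 + 3 × 2.0471 = 10.3317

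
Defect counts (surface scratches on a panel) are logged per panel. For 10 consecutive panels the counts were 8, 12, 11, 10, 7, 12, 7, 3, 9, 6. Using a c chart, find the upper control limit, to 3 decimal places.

c̄ = (8 + 12 + 11 + 10 + 7 + 12 + 7 + 3 + 9 + 6) / 10 = 85 / 10 = 8.5000
UCL = c̄ + 3√c̄ = 8.5000 + 3 × √8.5000 = 8.5000 + 3 × 2.9155 = 17.2464

17.246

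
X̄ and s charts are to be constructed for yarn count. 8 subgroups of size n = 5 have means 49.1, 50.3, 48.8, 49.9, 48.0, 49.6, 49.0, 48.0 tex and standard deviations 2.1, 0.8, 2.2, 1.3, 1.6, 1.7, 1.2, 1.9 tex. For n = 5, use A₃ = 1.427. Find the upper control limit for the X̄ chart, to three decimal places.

51.371

X̄̄ = (49.1 + 50.3 + 48.8 + 49.9 + 48.0 + 49.6 + 49.0 + 48.0) / 8 = 49.0875
s̄ = (2.1 + 0.8 + 2.2 + 1.3 + 1.6 + 1.7 + 1.2 + 1.9) / 8 = 1.6000
UCL = X̄̄ + A₃·s̄ = 49.0875 + 1.427 × 1.6000 = 51.3707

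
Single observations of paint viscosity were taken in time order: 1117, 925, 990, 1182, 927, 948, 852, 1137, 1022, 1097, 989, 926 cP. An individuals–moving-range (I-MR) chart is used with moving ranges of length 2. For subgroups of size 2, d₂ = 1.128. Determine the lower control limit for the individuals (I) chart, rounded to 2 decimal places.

654.64

X̄ = (1117 + 925 + 990 + 1182 + 927 + 948 + 852 + 1137 + 1022 + 1097 + 989 + 926) / 12 = 1009.3333
Moving ranges: 192, 65, 192, 255, 21, 96, 285, 115, 75, 108, 63; M̄R̄ = 1467.0000 / 11 = 133.3636
LCL = X̄ − 3·M̄R̄/d₂ = 1009.3333 − 3 × 133.3636 / 1.128 = 654.6428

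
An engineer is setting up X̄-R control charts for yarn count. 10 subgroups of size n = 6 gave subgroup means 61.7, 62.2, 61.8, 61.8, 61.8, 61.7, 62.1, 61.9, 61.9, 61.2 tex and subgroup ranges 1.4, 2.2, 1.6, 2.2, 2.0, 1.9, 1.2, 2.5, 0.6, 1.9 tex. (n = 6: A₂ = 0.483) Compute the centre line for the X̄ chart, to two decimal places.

61.81

X̄̄ = (61.7 + 62.2 + 61.8 + 61.8 + 61.8 + 61.7 + 62.1 + 61.9 + 61.9 + 61.2) / 10 = 618.1000 / 10 = 61.8100
CL = X̄̄ = 61.8100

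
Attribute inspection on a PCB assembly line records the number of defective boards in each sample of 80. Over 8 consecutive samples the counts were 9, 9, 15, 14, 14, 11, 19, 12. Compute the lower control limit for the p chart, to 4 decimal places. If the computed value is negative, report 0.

p̄ = Σdᵢ / (k·n) = 103 / (8 × 80) = 0.16094
LCL = p̄ − 3·√(p̄(1−p̄)/n) = 0.16094 − 3 × 0.04108 = 0.03768

0.0377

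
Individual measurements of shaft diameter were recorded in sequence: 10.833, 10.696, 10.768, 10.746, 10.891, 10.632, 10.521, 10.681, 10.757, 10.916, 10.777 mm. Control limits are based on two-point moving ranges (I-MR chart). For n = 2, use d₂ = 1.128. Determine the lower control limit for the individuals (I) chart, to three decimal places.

10.407

X̄ = (10.833 + 10.696 + 10.768 + 10.746 + 10.891 + 10.632 + 10.521 + 10.681 + 10.757 + 10.916 + 10.777) / 11 = 10.7471
Moving ranges: 0.137, 0.072, 0.022, 0.145, 0.259, 0.111, 0.160, 0.076, 0.159, 0.139; M̄R̄ = 1.2800 / 10 = 0.1280
LCL = X̄ − 3·M̄R̄/d₂ = 10.7471 − 3 × 0.1280 / 1.128 = 10.4067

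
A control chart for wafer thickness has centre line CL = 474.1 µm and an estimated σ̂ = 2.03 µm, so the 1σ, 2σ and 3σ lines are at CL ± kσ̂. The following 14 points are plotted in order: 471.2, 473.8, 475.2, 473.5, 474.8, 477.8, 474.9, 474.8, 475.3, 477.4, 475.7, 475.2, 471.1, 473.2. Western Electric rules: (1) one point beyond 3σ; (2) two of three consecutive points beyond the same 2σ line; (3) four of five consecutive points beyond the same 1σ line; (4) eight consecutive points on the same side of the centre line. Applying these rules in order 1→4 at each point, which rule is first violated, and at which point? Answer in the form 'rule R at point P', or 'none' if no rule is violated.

Zone of each point (C = within 1σ̂, B = 1σ̂–2σ̂, A = 2σ̂–3σ̂, * = beyond 3σ̂; sign = side of CL): 1:-B, 2:-C, 3:+C, 4:-C, 5:+C, 6:+B, 7:+C, 8:+C, 9:+C, 10:+B, 11:+C, 12:+C, 13:-B, 14:-C
Rule 4 (eight consecutive points on the same side of the centre line) is satisfied at point 12.

rule 4 at point 12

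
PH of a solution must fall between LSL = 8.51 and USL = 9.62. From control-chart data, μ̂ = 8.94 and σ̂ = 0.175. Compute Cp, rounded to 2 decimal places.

Cp = (USL − LSL) / (6σ̂) = (9.62 − 8.51) / (6 × 0.175) = 1.1100 / 1.0500 = 1.0571

1.06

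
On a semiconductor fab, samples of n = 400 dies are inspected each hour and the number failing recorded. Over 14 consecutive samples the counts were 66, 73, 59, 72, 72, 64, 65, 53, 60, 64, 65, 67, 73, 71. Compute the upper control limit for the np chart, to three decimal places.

88.271

p̄ = Σdᵢ / (k·n) = 924 / (14 × 400) = 0.16500
UCL = np̄ + 3·√(np̄(1−p̄)) = 66.0000 + 3 × √(66.0000×0.83500) = 66.0000 + 3 × 7.4236 = 88.2708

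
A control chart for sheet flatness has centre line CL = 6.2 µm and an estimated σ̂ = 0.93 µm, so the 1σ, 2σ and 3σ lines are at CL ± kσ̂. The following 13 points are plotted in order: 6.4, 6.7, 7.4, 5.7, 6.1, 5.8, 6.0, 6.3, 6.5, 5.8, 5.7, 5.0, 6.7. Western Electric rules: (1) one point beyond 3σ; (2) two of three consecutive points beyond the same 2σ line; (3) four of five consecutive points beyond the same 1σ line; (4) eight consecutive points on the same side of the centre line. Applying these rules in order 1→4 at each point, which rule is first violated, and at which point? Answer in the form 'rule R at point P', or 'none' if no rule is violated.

none

Zone of each point (C = within 1σ̂, B = 1σ̂–2σ̂, A = 2σ̂–3σ̂, * = beyond 3σ̂; sign = side of CL): 1:+C, 2:+C, 3:+B, 4:-C, 5:-C, 6:-C, 7:-C, 8:+C, 9:+C, 10:-C, 11:-C, 12:-B, 13:+C
No rule fires across all 13 points.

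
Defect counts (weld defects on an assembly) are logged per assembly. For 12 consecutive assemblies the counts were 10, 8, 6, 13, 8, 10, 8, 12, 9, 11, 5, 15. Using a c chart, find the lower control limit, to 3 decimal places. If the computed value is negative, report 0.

0.296

c̄ = (10 + 8 + 6 + 13 + 8 + 10 + 8 + 12 + 9 + 11 + 5 + 15) / 12 = 115 / 12 = 9.5833
LCL = c̄ − 3√c̄ = 9.5833 − 3 × 3.0957 = 0.2962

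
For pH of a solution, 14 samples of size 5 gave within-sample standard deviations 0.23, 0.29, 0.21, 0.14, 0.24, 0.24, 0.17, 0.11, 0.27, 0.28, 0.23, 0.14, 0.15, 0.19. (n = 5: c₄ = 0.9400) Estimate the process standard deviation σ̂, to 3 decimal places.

s̄ = (0.23 + 0.29 + 0.21 + 0.14 + 0.24 + 0.24 + 0.17 + 0.11 + 0.27 + 0.28 + 0.23 + 0.14 + 0.15 + 0.19) / 14 = 0.2064
σ̂ = s̄ / c₄ = 0.2064 / 0.9400 = 0.2196

0.220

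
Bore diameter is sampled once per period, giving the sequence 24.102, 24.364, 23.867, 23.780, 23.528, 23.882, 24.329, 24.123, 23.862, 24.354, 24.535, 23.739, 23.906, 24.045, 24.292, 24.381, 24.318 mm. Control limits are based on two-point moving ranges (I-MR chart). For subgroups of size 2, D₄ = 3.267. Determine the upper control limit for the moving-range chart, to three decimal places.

Moving ranges: 0.262, 0.497, 0.087, 0.252, 0.354, 0.447, 0.206, 0.261, 0.492, 0.181, 0.796, 0.167, 0.139, 0.247, 0.089, 0.063; M̄R̄ = 4.5400 / 16 = 0.2838
UCL_MR = D₄·M̄R̄ = 3.267 × 0.2838 = 0.9270

0.927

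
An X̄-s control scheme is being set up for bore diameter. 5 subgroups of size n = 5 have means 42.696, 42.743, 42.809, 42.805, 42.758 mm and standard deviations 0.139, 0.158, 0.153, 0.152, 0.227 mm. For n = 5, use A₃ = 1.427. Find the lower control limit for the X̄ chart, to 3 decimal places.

X̄̄ = (42.696 + 42.743 + 42.809 + 42.805 + 42.758) / 5 = 42.7622
s̄ = (0.139 + 0.158 + 0.153 + 0.152 + 0.227) / 5 = 0.1658
LCL = X̄̄ − A₃·s̄ = 42.7622 − 1.427 × 0.1658 = 42.5256

42.526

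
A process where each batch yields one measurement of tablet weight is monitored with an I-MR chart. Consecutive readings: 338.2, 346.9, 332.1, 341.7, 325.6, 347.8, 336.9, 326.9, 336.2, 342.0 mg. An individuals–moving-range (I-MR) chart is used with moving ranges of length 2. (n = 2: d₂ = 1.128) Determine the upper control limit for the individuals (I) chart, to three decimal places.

369.168

X̄ = (338.2 + 346.9 + 332.1 + 341.7 + 325.6 + 347.8 + 336.9 + 326.9 + 336.2 + 342.0) / 10 = 337.4300
Moving ranges: 8.7, 14.8, 9.6, 16.1, 22.2, 10.9, 10.0, 9.3, 5.8; M̄R̄ = 107.4000 / 9 = 11.9333
UCL = X̄ + 3·M̄R̄/d₂ = 337.4300 + 3 × 11.9333 / 1.128 = 369.1676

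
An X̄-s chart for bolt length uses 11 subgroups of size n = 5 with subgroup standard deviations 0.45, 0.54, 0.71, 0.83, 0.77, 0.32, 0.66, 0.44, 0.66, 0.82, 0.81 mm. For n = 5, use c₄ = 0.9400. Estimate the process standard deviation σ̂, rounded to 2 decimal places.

0.68

s̄ = (0.45 + 0.54 + 0.71 + 0.83 + 0.77 + 0.32 + 0.66 + 0.44 + 0.66 + 0.82 + 0.81) / 11 = 0.6373
σ̂ = s̄ / c₄ = 0.6373 / 0.9400 = 0.6779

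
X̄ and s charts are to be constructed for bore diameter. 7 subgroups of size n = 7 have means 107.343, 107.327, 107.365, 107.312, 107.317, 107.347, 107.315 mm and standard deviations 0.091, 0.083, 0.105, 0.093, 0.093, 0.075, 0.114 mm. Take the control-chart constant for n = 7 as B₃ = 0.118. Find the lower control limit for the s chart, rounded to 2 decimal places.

0.01

s̄ = (0.091 + 0.083 + 0.105 + 0.093 + 0.093 + 0.075 + 0.114) / 7 = 0.0934
LCL_s = B₃·s̄ = 0.118 × 0.0934 = 0.0110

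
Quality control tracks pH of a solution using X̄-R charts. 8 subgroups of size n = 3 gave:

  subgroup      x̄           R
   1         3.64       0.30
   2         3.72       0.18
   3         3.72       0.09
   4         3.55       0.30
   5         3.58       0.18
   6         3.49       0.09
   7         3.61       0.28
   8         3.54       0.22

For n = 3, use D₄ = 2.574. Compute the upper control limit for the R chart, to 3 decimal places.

0.528

R̄ = (0.30 + 0.18 + 0.09 + 0.30 + 0.18 + 0.09 + 0.28 + 0.22) / 8 = 1.6400 / 8 = 0.2050
UCL_R = D₄·R̄ = 2.574 × 0.2050 = 0.5277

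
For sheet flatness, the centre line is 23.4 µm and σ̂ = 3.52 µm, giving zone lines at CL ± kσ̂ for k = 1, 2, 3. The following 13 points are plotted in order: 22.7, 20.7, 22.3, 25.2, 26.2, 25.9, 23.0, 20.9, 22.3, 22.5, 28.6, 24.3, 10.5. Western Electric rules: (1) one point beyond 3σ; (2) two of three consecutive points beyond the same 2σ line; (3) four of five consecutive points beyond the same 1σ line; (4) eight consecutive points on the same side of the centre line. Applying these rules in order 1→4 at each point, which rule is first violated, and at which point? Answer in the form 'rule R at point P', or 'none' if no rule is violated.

Zone of each point (C = within 1σ̂, B = 1σ̂–2σ̂, A = 2σ̂–3σ̂, * = beyond 3σ̂; sign = side of CL): 1:-C, 2:-C, 3:-C, 4:+C, 5:+C, 6:+C, 7:-C, 8:-C, 9:-C, 10:-C, 11:+B, 12:+C, 13:-*
Rule 1 (one point beyond the 3σ limits) is satisfied at point 13.

rule 1 at point 13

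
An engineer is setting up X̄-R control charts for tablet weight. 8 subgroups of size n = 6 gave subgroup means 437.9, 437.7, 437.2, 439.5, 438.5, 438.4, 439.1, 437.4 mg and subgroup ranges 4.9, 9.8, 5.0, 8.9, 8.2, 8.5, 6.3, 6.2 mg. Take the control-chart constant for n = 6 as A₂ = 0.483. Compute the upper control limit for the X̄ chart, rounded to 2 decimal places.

X̄̄ = (437.9 + 437.7 + 437.2 + 439.5 + 438.5 + 438.4 + 439.1 + 437.4) / 8 = 3505.7000 / 8 = 438.2125
R̄ = (4.9 + 9.8 + 5.0 + 8.9 + 8.2 + 8.5 + 6.3 + 6.2) / 8 = 57.8000 / 8 = 7.2250
UCL = X̄̄ + A₂·R̄ = 438.2125 + 0.483 × 7.2250 = 441.7022

441.70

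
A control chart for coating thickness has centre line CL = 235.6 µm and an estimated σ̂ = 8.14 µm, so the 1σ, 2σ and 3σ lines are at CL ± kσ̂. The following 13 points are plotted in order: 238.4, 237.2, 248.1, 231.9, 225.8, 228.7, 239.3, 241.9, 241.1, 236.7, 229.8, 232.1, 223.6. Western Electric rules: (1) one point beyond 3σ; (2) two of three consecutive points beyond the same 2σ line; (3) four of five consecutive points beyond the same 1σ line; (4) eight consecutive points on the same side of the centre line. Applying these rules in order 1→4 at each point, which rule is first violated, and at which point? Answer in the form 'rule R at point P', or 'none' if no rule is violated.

none

Zone of each point (C = within 1σ̂, B = 1σ̂–2σ̂, A = 2σ̂–3σ̂, * = beyond 3σ̂; sign = side of CL): 1:+C, 2:+C, 3:+B, 4:-C, 5:-B, 6:-C, 7:+C, 8:+C, 9:+C, 10:+C, 11:-C, 12:-C, 13:-B
No rule fires across all 13 points.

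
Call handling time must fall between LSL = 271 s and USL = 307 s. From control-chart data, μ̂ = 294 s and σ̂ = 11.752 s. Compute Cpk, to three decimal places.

Cpu = (USL − μ̂) / (3σ̂) = (307 − 294) / (3 × 11.752) = 0.3687; Cpl = (μ̂ − LSL) / (3σ̂) = (294 − 271) / (3 × 11.752) = 0.6524; Cpk = min(Cpu, Cpl) = 0.3687

0.369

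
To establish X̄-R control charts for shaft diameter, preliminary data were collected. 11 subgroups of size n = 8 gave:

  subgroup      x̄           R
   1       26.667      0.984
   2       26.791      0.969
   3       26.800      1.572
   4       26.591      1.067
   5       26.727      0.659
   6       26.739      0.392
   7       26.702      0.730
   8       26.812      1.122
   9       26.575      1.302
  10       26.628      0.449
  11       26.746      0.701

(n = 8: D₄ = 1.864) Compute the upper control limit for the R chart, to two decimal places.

1.69

R̄ = (0.984 + 0.969 + 1.572 + 1.067 + 0.659 + 0.392 + 0.730 + 1.122 + 1.302 + 0.449 + 0.701) / 11 = 9.9470 / 11 = 0.9043
UCL_R = D₄·R̄ = 1.864 × 0.9043 = 1.6856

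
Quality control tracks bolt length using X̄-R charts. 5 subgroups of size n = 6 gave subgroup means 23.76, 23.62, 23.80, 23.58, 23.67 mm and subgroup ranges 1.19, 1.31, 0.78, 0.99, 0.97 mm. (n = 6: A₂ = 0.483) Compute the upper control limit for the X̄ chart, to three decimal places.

24.192

X̄̄ = (23.76 + 23.62 + 23.80 + 23.58 + 23.67) / 5 = 118.4300 / 5 = 23.6860
R̄ = (1.19 + 1.31 + 0.78 + 0.99 + 0.97) / 5 = 5.2400 / 5 = 1.0480
UCL = X̄̄ + A₂·R̄ = 23.6860 + 0.483 × 1.0480 = 24.1922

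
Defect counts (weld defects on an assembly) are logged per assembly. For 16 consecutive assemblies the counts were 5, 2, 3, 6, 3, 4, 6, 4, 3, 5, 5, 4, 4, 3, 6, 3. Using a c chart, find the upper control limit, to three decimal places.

c̄ = (5 + 2 + 3 + 6 + 3 + 4 + 6 + 4 + 3 + 5 + 5 + 4 + 4 + 3 + 6 + 3) / 16 = 66 / 16 = 4.1250
UCL = c̄ + 3√c̄ = 4.1250 + 3 × √4.1250 = 4.1250 + 3 × 2.0310 = 10.2180

10.218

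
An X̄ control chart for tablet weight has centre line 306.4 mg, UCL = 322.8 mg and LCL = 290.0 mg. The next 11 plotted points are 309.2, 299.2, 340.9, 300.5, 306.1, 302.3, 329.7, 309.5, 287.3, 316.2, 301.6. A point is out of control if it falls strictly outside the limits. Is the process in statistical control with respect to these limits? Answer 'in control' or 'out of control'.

out of control

Compare each point to [290.0, 322.8]: sample 3 = 340.9 > UCL; sample 7 = 329.7 > UCL; sample 9 = 287.3 < LCL.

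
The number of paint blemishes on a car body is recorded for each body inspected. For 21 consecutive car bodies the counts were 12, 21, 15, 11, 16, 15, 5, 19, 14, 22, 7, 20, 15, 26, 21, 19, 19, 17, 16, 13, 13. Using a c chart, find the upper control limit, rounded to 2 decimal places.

c̄ = (12 + 21 + 15 + 11 + 16 + 15 + 5 + 19 + 14 + 22 + 7 + 20 + 15 + 26 + 21 + 19 + 19 + 17 + 16 + 13 + 13) / 21 = 336 / 21 = 16.0000
UCL = c̄ + 3√c̄ = 16.0000 + 3 × √16.0000 = 16.0000 + 3 × 4.0000 = 28.0000

28.00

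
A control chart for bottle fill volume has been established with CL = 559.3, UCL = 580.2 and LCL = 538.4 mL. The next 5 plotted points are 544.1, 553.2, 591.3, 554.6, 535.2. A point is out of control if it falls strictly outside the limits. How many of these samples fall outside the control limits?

2

Compare each point to [538.4, 580.2]: sample 3 = 591.3 > UCL; sample 5 = 535.2 < LCL.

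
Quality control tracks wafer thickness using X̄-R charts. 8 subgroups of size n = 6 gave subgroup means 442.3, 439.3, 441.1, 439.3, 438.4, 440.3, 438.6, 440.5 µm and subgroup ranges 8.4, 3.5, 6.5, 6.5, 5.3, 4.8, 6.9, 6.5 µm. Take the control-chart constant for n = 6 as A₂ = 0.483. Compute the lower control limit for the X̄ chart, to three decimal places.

437.053

X̄̄ = (442.3 + 439.3 + 441.1 + 439.3 + 438.4 + 440.3 + 438.6 + 440.5) / 8 = 3519.8000 / 8 = 439.9750
R̄ = (8.4 + 3.5 + 6.5 + 6.5 + 5.3 + 4.8 + 6.9 + 6.5) / 8 = 48.4000 / 8 = 6.0500
LCL = X̄̄ − A₂·R̄ = 439.9750 − 0.483 × 6.0500 = 437.0529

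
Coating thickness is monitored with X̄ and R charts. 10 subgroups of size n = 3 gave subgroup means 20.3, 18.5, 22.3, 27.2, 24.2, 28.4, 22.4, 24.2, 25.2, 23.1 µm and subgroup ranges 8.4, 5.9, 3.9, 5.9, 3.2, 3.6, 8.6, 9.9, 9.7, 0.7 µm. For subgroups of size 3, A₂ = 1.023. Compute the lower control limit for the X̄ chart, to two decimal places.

X̄̄ = (20.3 + 18.5 + 22.3 + 27.2 + 24.2 + 28.4 + 22.4 + 24.2 + 25.2 + 23.1) / 10 = 235.8000 / 10 = 23.5800
R̄ = (8.4 + 5.9 + 3.9 + 5.9 + 3.2 + 3.6 + 8.6 + 9.9 + 9.7 + 0.7) / 10 = 59.8000 / 10 = 5.9800
LCL = X̄̄ − A₂·R̄ = 23.5800 − 1.023 × 5.9800 = 17.4625

17.46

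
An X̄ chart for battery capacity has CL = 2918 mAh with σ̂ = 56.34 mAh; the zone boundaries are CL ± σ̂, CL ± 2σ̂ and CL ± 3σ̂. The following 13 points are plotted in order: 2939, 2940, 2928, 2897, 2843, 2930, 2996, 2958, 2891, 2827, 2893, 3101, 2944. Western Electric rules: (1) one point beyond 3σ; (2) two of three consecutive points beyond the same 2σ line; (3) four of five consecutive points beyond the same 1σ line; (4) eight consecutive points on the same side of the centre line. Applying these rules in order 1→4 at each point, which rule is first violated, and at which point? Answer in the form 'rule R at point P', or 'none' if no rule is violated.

Zone of each point (C = within 1σ̂, B = 1σ̂–2σ̂, A = 2σ̂–3σ̂, * = beyond 3σ̂; sign = side of CL): 1:+C, 2:+C, 3:+C, 4:-C, 5:-B, 6:+C, 7:+B, 8:+C, 9:-C, 10:-B, 11:-C, 12:+*, 13:+C
Rule 1 (one point beyond the 3σ limits) is satisfied at point 12.

rule 1 at point 12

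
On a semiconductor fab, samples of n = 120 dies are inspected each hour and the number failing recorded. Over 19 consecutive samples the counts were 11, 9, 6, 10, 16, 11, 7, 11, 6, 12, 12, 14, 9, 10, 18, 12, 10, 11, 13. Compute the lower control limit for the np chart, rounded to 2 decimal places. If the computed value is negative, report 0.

1.48

p̄ = Σdᵢ / (k·n) = 208 / (19 × 120) = 0.09123
LCL = np̄ − 3·√(np̄(1−p̄)) = 10.9474 − 3 × 3.1541 = 1.4849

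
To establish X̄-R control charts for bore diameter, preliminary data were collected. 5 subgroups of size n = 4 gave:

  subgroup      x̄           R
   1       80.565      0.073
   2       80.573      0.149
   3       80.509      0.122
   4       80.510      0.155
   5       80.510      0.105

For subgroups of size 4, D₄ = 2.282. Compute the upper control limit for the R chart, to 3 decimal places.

0.276

R̄ = (0.073 + 0.149 + 0.122 + 0.155 + 0.105) / 5 = 0.6040 / 5 = 0.1208
UCL_R = D₄·R̄ = 2.282 × 0.1208 = 0.2757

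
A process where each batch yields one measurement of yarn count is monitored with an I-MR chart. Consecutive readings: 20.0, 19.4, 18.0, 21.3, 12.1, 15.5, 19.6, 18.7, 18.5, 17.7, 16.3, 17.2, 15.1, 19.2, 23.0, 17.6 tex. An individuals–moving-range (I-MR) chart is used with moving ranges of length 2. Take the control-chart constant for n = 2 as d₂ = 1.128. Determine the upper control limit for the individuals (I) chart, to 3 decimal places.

X̄ = (20.0 + 19.4 + 18.0 + 21.3 + 12.1 + 15.5 + 19.6 + 18.7 + 18.5 + 17.7 + 16.3 + 17.2 + 15.1 + 19.2 + 23.0 + 17.6) / 16 = 18.0750
Moving ranges: 0.6, 1.4, 3.3, 9.2, 3.4, 4.1, 0.9, 0.2, 0.8, 1.4, 0.9, 2.1, 4.1, 3.8, 5.4; M̄R̄ = 41.6000 / 15 = 2.7733
UCL = X̄ + 3·M̄R̄/d₂ = 18.0750 + 3 × 2.7733 / 1.128 = 25.4509

25.451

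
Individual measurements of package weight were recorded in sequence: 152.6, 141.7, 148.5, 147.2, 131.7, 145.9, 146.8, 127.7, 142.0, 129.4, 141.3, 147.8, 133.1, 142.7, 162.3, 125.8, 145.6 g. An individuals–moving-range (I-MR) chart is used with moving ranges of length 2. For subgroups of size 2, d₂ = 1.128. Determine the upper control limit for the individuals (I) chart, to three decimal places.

X̄ = (152.6 + 141.7 + 148.5 + 147.2 + 131.7 + 145.9 + 146.8 + 127.7 + 142.0 + 129.4 + 141.3 + 147.8 + 133.1 + 142.7 + 162.3 + 125.8 + 145.6) / 17 = 141.8882
Moving ranges: 10.9, 6.8, 1.3, 15.5, 14.2, 0.9, 19.1, 14.3, 12.6, 11.9, 6.5, 14.7, 9.6, 19.6, 36.5, 19.8; M̄R̄ = 214.2000 / 16 = 13.3875
UCL = X̄ + 3·M̄R̄/d₂ = 141.8882 + 3 × 13.3875 / 1.128 = 177.4933

177.493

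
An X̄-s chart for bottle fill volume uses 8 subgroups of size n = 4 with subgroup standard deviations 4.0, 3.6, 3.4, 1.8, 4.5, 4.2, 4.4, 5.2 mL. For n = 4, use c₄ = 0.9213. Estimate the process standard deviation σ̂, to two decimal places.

4.22

s̄ = (4.0 + 3.6 + 3.4 + 1.8 + 4.5 + 4.2 + 4.4 + 5.2) / 8 = 3.8875
σ̂ = s̄ / c₄ = 3.8875 / 0.9213 = 4.2196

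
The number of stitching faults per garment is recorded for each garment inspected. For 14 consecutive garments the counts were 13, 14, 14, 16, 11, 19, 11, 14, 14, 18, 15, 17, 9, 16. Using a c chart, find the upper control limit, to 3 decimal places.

c̄ = (13 + 14 + 14 + 16 + 11 + 19 + 11 + 14 + 14 + 18 + 15 + 17 + 9 + 16) / 14 = 201 / 14 = 14.3571
UCL = c̄ + 3√c̄ = 14.3571 + 3 × √14.3571 = 14.3571 + 3 × 3.7891 = 25.7244

25.724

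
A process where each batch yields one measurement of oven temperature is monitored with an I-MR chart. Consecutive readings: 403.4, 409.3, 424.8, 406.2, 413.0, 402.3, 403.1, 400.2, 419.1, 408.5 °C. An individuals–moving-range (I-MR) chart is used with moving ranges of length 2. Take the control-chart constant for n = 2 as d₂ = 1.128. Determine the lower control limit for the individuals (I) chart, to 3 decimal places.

X̄ = (403.4 + 409.3 + 424.8 + 406.2 + 413.0 + 402.3 + 403.1 + 400.2 + 419.1 + 408.5) / 10 = 408.9900
Moving ranges: 5.9, 15.5, 18.6, 6.8, 10.7, 0.8, 2.9, 18.9, 10.6; M̄R̄ = 90.7000 / 9 = 10.0778
LCL = X̄ − 3·M̄R̄/d₂ = 408.9900 − 3 × 10.0778 / 1.128 = 382.1874

382.187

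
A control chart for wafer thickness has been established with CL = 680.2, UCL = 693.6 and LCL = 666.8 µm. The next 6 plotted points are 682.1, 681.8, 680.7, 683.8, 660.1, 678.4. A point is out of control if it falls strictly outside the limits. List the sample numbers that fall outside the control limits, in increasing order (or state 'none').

5

Compare each point to [666.8, 693.6]: sample 5 = 660.1 < LCL.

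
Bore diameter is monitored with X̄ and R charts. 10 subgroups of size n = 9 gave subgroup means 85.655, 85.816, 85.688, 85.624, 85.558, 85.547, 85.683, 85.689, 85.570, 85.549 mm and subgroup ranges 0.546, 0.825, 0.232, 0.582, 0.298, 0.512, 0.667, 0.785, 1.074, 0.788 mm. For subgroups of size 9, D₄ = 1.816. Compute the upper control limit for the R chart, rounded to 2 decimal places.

R̄ = (0.546 + 0.825 + 0.232 + 0.582 + 0.298 + 0.512 + 0.667 + 0.785 + 1.074 + 0.788) / 10 = 6.3090 / 10 = 0.6309
UCL_R = D₄·R̄ = 1.816 × 0.6309 = 1.1457

1.15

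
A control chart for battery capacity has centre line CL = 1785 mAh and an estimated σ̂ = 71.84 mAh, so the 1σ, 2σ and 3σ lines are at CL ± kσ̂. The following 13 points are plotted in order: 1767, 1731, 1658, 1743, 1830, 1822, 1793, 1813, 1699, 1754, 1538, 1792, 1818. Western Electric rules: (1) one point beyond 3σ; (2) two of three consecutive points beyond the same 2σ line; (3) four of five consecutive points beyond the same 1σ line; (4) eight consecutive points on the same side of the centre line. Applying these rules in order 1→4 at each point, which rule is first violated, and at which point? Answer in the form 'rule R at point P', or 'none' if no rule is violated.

Zone of each point (C = within 1σ̂, B = 1σ̂–2σ̂, A = 2σ̂–3σ̂, * = beyond 3σ̂; sign = side of CL): 1:-C, 2:-C, 3:-B, 4:-C, 5:+C, 6:+C, 7:+C, 8:+C, 9:-B, 10:-C, 11:-*, 12:+C, 13:+C
Rule 1 (one point beyond the 3σ limits) is satisfied at point 11.

rule 1 at point 11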